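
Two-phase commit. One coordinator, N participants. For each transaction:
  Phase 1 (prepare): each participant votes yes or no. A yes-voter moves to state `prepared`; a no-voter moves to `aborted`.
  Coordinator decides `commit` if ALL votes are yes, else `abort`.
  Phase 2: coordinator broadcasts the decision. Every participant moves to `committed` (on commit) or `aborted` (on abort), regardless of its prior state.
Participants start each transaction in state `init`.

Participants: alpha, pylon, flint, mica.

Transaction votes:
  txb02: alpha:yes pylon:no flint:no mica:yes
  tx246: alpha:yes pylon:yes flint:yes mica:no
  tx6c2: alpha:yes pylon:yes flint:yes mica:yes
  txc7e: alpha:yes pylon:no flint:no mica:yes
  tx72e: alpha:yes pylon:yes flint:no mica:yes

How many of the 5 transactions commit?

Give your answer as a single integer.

txb02: no from pylon, flint -> abort (commits=0)
tx246: no from mica -> abort (commits=0)
tx6c2: all yes -> commit (commits=1)
txc7e: no from pylon, flint -> abort (commits=1)
tx72e: no from flint -> abort (commits=1)

Answer: 1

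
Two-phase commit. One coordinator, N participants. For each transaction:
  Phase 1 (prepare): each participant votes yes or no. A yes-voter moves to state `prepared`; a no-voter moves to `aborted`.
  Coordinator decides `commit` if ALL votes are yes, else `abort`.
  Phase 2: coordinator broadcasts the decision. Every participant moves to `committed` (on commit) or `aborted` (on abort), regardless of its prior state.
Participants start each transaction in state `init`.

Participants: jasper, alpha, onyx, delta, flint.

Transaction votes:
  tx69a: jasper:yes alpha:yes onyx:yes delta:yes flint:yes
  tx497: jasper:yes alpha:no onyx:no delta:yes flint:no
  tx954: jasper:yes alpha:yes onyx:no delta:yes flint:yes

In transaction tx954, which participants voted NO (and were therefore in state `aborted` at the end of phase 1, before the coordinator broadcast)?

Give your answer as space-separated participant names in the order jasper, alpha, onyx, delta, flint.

Txn tx954 phase 1: jasper yes -> prepared; alpha yes -> prepared; onyx no -> aborted; delta yes -> prepared; flint yes -> prepared

Answer: onyx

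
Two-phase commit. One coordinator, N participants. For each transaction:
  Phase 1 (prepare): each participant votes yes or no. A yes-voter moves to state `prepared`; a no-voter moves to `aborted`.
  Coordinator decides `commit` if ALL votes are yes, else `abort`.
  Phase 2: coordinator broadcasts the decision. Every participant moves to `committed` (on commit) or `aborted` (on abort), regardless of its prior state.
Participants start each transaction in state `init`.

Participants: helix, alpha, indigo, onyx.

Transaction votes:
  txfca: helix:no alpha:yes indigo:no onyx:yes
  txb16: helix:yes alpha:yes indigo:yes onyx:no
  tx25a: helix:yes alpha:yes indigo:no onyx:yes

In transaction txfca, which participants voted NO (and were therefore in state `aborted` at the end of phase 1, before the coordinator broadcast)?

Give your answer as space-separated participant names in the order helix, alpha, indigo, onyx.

Txn txfca phase 1: helix no -> aborted; alpha yes -> prepared; indigo no -> aborted; onyx yes -> prepared

Answer: helix indigo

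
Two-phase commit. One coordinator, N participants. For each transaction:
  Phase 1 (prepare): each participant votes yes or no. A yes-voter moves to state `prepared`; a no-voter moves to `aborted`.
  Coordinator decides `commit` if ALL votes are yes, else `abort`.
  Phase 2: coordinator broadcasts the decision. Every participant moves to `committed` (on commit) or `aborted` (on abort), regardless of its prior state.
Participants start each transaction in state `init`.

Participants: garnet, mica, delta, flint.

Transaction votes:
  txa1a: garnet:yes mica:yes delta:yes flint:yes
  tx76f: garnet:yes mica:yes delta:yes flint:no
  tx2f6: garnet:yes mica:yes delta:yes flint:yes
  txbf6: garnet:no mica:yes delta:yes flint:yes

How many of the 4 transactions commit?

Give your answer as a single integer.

txa1a: all yes -> commit (commits=1)
tx76f: no from flint -> abort (commits=1)
tx2f6: all yes -> commit (commits=2)
txbf6: no from garnet -> abort (commits=2)

Answer: 2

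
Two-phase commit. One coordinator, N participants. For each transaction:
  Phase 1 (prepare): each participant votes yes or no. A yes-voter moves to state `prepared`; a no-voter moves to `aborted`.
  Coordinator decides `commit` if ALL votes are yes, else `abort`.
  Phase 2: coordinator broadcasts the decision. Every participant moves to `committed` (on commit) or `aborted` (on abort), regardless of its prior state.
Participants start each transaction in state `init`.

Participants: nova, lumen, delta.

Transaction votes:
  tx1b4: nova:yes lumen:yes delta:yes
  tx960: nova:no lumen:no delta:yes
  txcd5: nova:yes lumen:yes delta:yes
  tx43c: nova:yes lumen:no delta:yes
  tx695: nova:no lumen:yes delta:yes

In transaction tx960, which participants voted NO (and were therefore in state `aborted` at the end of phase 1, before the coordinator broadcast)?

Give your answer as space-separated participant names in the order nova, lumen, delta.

Txn tx960 phase 1: nova no -> aborted; lumen no -> aborted; delta yes -> prepared

Answer: nova lumen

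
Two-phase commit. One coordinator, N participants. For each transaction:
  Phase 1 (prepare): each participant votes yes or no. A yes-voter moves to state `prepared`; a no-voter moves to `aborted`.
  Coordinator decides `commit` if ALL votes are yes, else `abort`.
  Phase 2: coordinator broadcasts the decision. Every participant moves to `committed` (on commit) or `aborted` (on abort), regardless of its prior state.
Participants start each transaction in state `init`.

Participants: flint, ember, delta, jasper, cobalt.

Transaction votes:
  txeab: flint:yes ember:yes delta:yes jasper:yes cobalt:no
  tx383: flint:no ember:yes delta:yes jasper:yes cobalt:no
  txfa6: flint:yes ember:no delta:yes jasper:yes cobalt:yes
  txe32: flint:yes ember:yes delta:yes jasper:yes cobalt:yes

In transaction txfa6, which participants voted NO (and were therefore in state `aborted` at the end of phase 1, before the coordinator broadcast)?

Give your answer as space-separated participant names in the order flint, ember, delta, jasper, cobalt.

Txn txfa6 phase 1: flint yes -> prepared; ember no -> aborted; delta yes -> prepared; jasper yes -> prepared; cobalt yes -> prepared

Answer: ember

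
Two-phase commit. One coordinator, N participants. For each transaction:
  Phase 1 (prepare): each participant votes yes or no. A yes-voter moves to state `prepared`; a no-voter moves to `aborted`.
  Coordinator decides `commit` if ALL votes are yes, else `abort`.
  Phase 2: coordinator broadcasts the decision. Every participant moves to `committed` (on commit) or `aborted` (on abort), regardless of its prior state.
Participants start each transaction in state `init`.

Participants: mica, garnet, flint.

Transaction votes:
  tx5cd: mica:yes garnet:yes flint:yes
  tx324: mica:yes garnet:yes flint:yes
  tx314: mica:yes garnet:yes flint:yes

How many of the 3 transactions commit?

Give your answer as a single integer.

Answer: 3

Derivation:
tx5cd: all yes -> commit (commits=1)
tx324: all yes -> commit (commits=2)
tx314: all yes -> commit (commits=3)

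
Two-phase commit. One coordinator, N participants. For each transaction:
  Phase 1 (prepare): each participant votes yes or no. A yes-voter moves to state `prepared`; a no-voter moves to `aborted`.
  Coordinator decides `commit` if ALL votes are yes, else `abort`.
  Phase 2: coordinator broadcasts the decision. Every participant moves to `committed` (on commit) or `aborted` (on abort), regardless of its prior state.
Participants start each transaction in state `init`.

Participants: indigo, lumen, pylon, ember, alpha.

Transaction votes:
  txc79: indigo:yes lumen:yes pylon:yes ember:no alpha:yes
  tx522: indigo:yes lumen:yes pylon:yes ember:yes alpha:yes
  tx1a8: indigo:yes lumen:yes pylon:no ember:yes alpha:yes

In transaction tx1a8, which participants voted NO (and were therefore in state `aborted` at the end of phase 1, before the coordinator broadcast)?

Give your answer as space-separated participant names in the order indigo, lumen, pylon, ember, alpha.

Txn tx1a8 phase 1: indigo yes -> prepared; lumen yes -> prepared; pylon no -> aborted; ember yes -> prepared; alpha yes -> prepared

Answer: pylon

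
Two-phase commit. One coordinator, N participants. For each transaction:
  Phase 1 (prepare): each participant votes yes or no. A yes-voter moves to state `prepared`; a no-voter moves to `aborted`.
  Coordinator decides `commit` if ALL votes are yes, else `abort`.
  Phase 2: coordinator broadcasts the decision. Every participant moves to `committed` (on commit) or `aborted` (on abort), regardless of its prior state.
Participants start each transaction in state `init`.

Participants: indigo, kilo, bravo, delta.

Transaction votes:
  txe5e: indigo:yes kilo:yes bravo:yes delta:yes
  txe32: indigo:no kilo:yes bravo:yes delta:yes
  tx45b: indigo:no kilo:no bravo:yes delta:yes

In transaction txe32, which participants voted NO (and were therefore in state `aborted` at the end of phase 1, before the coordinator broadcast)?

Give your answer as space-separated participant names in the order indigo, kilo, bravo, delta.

Answer: indigo

Derivation:
Txn txe32 phase 1: indigo no -> aborted; kilo yes -> prepared; bravo yes -> prepared; delta yes -> prepared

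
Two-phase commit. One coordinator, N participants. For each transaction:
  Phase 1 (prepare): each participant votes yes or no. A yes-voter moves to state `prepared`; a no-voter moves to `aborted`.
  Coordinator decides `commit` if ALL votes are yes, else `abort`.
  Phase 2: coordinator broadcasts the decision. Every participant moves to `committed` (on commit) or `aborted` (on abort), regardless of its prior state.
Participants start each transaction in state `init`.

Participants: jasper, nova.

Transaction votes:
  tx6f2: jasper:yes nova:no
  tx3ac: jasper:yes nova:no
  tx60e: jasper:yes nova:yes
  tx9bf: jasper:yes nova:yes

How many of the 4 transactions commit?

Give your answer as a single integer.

tx6f2: no from nova -> abort (commits=0)
tx3ac: no from nova -> abort (commits=0)
tx60e: all yes -> commit (commits=1)
tx9bf: all yes -> commit (commits=2)

Answer: 2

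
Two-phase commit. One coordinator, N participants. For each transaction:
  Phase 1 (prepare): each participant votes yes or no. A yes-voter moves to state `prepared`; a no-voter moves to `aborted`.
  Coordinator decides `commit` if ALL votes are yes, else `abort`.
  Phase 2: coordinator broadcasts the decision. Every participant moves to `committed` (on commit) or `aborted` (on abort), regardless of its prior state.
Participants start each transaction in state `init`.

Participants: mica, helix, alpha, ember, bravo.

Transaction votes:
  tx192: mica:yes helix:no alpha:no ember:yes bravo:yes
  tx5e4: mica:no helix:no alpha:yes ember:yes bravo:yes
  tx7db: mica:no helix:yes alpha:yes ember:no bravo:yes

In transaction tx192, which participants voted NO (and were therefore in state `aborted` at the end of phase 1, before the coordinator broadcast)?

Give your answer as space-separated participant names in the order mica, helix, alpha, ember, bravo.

Txn tx192 phase 1: mica yes -> prepared; helix no -> aborted; alpha no -> aborted; ember yes -> prepared; bravo yes -> prepared

Answer: helix alpha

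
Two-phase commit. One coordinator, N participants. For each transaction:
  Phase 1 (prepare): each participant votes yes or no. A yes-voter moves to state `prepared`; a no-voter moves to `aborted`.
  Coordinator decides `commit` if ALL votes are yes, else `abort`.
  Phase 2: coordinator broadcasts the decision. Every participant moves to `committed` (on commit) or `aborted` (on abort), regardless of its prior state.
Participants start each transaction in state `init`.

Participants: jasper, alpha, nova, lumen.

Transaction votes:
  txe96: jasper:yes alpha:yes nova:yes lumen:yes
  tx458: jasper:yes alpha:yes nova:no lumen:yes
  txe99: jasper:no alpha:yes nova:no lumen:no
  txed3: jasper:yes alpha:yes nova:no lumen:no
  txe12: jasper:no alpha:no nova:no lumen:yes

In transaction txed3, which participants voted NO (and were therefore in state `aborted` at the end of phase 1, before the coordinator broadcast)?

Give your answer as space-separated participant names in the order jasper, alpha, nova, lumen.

Answer: nova lumen

Derivation:
Txn txed3 phase 1: jasper yes -> prepared; alpha yes -> prepared; nova no -> aborted; lumen no -> aborted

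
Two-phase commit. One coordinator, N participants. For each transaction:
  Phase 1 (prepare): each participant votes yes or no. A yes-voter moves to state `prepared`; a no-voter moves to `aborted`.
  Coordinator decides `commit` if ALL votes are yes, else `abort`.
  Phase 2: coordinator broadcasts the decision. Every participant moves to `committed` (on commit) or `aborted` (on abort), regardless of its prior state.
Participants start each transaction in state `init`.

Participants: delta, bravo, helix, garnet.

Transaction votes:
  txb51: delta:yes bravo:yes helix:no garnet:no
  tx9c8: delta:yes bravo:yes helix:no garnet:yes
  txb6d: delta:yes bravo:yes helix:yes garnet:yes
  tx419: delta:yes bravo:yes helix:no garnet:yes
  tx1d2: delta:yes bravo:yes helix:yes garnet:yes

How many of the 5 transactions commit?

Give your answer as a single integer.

txb51: no from helix, garnet -> abort (commits=0)
tx9c8: no from helix -> abort (commits=0)
txb6d: all yes -> commit (commits=1)
tx419: no from helix -> abort (commits=1)
tx1d2: all yes -> commit (commits=2)

Answer: 2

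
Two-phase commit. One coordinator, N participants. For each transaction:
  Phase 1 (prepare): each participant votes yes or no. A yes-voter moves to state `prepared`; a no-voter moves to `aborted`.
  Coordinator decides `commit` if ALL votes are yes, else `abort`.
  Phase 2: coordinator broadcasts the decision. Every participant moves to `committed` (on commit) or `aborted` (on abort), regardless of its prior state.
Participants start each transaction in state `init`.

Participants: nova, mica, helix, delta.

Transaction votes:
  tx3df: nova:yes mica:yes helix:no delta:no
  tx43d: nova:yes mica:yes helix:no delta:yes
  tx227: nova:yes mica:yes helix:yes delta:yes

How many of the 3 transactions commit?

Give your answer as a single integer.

tx3df: no from helix, delta -> abort (commits=0)
tx43d: no from helix -> abort (commits=0)
tx227: all yes -> commit (commits=1)

Answer: 1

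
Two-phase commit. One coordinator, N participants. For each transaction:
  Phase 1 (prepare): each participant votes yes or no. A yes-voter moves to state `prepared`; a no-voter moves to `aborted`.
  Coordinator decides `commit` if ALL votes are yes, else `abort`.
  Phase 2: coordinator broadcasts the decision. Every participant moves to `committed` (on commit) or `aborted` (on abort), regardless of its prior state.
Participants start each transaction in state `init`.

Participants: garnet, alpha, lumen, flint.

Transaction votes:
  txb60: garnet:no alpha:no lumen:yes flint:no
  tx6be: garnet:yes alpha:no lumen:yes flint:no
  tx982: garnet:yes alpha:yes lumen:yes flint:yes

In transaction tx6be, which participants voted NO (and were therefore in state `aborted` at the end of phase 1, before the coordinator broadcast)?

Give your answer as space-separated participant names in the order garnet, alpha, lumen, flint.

Answer: alpha flint

Derivation:
Txn tx6be phase 1: garnet yes -> prepared; alpha no -> aborted; lumen yes -> prepared; flint no -> aborted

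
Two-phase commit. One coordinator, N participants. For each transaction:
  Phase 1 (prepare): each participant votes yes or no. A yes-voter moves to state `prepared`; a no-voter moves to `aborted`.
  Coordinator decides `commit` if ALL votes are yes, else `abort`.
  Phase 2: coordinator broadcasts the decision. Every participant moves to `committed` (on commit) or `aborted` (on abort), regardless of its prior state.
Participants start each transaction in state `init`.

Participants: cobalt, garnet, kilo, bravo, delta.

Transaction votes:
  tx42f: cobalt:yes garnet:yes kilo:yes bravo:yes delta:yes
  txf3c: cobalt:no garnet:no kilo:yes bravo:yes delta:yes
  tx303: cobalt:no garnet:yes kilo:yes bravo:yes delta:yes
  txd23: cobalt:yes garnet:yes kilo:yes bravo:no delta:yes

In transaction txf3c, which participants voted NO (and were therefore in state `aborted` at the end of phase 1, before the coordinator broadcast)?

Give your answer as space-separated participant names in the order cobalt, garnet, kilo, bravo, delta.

Txn txf3c phase 1: cobalt no -> aborted; garnet no -> aborted; kilo yes -> prepared; bravo yes -> prepared; delta yes -> prepared

Answer: cobalt garnet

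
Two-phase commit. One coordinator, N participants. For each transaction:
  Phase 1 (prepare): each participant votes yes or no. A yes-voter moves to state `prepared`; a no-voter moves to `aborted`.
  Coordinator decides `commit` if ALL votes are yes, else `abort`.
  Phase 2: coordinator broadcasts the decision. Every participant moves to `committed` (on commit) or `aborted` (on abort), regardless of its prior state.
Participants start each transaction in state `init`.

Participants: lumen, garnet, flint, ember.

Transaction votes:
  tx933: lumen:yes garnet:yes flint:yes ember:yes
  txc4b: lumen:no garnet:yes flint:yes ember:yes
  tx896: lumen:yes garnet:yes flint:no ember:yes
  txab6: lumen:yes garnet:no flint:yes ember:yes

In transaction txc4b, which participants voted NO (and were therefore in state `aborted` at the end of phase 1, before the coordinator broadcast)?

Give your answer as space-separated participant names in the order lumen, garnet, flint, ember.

Answer: lumen

Derivation:
Txn txc4b phase 1: lumen no -> aborted; garnet yes -> prepared; flint yes -> prepared; ember yes -> prepared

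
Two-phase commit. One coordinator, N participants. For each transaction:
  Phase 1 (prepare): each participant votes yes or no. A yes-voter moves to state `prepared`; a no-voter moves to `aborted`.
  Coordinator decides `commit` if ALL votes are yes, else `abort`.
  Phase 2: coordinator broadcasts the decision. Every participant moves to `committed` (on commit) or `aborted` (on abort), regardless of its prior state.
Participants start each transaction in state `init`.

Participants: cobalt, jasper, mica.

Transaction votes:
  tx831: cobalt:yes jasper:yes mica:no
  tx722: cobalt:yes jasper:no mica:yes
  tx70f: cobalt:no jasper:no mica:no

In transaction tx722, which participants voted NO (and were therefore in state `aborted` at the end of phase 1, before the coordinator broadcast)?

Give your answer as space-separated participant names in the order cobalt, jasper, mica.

Answer: jasper

Derivation:
Txn tx722 phase 1: cobalt yes -> prepared; jasper no -> aborted; mica yes -> prepared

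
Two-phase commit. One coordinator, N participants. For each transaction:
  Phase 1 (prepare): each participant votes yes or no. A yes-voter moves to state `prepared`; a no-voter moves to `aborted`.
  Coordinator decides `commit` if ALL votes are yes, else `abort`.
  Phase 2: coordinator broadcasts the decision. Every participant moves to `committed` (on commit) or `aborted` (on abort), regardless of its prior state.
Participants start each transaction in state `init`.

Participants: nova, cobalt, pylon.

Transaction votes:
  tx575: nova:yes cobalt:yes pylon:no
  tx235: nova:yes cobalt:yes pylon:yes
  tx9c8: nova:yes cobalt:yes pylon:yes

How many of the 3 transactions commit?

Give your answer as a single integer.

tx575: no from pylon -> abort (commits=0)
tx235: all yes -> commit (commits=1)
tx9c8: all yes -> commit (commits=2)

Answer: 2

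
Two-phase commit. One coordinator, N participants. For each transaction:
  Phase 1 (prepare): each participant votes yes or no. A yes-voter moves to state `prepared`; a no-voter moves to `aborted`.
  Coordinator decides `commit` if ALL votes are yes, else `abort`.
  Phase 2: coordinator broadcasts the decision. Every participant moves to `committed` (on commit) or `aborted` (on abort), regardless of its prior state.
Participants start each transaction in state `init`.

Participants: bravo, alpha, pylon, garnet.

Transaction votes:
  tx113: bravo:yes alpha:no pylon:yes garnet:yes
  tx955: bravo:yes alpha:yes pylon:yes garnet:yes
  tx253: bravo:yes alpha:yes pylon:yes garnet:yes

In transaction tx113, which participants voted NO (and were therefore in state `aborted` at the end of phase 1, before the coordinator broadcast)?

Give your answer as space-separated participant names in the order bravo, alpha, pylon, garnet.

Txn tx113 phase 1: bravo yes -> prepared; alpha no -> aborted; pylon yes -> prepared; garnet yes -> prepared

Answer: alpha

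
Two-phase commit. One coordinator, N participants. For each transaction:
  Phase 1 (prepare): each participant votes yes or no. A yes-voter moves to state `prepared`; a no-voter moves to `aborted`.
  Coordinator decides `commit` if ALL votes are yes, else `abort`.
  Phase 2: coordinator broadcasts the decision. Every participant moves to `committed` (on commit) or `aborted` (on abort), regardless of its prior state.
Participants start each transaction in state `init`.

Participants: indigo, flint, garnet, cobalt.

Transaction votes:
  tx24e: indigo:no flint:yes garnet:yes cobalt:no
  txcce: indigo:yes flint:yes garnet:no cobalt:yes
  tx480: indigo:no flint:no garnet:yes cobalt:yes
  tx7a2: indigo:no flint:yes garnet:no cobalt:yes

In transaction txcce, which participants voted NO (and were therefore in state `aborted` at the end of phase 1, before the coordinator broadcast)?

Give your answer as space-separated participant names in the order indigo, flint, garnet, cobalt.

Answer: garnet

Derivation:
Txn txcce phase 1: indigo yes -> prepared; flint yes -> prepared; garnet no -> aborted; cobalt yes -> prepared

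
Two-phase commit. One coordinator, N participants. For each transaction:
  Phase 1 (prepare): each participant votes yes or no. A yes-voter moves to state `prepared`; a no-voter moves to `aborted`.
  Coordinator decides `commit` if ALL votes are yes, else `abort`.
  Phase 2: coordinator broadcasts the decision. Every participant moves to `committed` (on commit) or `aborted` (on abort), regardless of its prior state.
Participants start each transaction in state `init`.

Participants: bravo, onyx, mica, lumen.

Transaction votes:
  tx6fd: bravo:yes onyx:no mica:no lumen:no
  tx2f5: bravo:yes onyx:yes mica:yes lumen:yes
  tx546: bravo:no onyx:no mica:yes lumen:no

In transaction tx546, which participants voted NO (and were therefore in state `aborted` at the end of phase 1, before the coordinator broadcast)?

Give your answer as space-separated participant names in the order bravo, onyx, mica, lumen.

Answer: bravo onyx lumen

Derivation:
Txn tx546 phase 1: bravo no -> aborted; onyx no -> aborted; mica yes -> prepared; lumen no -> aborted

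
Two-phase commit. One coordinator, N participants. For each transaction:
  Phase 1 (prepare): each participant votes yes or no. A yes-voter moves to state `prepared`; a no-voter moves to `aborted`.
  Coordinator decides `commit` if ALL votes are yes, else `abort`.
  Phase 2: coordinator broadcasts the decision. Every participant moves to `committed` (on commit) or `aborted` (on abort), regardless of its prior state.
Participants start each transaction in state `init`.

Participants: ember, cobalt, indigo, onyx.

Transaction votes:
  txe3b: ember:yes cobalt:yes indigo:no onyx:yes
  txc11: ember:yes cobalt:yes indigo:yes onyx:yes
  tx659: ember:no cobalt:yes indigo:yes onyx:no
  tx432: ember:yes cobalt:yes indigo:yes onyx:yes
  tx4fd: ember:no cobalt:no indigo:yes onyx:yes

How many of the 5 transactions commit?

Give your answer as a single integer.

txe3b: no from indigo -> abort (commits=0)
txc11: all yes -> commit (commits=1)
tx659: no from ember, onyx -> abort (commits=1)
tx432: all yes -> commit (commits=2)
tx4fd: no from ember, cobalt -> abort (commits=2)

Answer: 2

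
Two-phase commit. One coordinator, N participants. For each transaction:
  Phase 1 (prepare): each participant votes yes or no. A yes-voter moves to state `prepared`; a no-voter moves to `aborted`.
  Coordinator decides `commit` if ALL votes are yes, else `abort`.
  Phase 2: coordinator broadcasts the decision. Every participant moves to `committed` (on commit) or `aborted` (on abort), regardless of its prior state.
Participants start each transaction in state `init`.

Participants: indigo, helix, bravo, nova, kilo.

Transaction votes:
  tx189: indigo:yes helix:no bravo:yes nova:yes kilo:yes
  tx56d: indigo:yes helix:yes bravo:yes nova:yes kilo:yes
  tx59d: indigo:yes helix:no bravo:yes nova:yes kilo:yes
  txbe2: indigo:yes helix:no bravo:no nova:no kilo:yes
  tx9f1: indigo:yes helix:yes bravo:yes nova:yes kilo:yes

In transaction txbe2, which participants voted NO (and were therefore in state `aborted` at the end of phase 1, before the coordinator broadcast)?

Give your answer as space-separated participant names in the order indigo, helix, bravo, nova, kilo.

Txn txbe2 phase 1: indigo yes -> prepared; helix no -> aborted; bravo no -> aborted; nova no -> aborted; kilo yes -> prepared

Answer: helix bravo nova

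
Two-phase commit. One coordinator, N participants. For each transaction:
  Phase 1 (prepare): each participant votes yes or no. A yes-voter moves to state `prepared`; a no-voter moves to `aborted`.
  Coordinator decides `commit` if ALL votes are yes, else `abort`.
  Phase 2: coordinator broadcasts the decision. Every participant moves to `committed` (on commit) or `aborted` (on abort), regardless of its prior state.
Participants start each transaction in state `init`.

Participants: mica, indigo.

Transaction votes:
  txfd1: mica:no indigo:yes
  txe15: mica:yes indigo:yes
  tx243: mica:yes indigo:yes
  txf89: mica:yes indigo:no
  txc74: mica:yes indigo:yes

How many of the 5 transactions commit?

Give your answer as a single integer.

txfd1: no from mica -> abort (commits=0)
txe15: all yes -> commit (commits=1)
tx243: all yes -> commit (commits=2)
txf89: no from indigo -> abort (commits=2)
txc74: all yes -> commit (commits=3)

Answer: 3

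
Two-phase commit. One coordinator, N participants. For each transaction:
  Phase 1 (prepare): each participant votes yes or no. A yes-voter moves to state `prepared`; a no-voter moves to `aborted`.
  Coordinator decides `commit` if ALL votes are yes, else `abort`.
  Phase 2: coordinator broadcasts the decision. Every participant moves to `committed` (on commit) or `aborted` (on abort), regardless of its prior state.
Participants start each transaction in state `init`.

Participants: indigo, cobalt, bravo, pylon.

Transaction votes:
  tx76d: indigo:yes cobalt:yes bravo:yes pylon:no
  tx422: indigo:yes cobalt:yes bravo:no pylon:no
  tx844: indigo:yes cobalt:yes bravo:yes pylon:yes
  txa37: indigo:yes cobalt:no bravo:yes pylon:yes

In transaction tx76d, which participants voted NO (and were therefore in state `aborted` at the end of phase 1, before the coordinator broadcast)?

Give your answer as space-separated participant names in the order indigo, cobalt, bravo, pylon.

Txn tx76d phase 1: indigo yes -> prepared; cobalt yes -> prepared; bravo yes -> prepared; pylon no -> aborted

Answer: pylon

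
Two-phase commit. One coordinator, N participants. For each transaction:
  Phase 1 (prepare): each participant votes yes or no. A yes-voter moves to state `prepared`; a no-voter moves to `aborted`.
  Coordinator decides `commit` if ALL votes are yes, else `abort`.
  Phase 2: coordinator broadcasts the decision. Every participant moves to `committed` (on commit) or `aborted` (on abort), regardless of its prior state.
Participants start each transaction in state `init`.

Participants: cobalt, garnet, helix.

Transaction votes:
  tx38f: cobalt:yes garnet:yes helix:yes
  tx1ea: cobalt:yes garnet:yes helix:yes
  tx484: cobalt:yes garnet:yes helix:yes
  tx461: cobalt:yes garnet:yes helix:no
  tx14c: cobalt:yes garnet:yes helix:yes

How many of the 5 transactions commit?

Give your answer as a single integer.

tx38f: all yes -> commit (commits=1)
tx1ea: all yes -> commit (commits=2)
tx484: all yes -> commit (commits=3)
tx461: no from helix -> abort (commits=3)
tx14c: all yes -> commit (commits=4)

Answer: 4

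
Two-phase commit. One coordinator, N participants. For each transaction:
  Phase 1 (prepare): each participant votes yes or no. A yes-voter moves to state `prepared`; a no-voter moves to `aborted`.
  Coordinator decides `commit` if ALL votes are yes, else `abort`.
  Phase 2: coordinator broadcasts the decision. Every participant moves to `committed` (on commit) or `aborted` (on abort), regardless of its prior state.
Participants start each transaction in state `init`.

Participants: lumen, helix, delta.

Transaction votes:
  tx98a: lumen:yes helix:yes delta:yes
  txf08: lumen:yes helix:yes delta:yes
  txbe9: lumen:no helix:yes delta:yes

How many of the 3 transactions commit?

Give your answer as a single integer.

Answer: 2

Derivation:
tx98a: all yes -> commit (commits=1)
txf08: all yes -> commit (commits=2)
txbe9: no from lumen -> abort (commits=2)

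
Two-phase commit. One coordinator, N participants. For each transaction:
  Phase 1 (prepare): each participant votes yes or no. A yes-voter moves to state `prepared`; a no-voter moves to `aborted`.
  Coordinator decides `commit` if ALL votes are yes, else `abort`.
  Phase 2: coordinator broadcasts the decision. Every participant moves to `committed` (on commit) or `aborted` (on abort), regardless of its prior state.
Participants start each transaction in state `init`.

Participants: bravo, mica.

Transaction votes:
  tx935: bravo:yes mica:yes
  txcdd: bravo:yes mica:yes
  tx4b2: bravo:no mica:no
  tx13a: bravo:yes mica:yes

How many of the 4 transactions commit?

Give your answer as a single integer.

Answer: 3

Derivation:
tx935: all yes -> commit (commits=1)
txcdd: all yes -> commit (commits=2)
tx4b2: no from bravo, mica -> abort (commits=2)
tx13a: all yes -> commit (commits=3)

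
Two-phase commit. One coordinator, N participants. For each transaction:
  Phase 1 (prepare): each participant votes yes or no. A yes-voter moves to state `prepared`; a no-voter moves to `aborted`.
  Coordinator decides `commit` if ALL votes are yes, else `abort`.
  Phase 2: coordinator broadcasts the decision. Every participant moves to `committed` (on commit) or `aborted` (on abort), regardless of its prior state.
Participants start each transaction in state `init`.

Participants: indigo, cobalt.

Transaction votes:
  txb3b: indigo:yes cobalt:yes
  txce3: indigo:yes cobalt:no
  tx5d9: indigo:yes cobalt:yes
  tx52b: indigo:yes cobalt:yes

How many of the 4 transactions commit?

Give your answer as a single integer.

Answer: 3

Derivation:
txb3b: all yes -> commit (commits=1)
txce3: no from cobalt -> abort (commits=1)
tx5d9: all yes -> commit (commits=2)
tx52b: all yes -> commit (commits=3)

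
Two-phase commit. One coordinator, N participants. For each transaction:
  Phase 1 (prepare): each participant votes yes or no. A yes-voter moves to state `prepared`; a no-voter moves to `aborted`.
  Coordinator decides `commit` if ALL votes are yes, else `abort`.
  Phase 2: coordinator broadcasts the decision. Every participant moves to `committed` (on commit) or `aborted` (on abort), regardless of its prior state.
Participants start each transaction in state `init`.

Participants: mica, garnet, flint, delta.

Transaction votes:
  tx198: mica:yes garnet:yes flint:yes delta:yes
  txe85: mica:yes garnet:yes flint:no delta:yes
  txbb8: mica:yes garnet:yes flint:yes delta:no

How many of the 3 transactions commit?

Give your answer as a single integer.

Answer: 1

Derivation:
tx198: all yes -> commit (commits=1)
txe85: no from flint -> abort (commits=1)
txbb8: no from delta -> abort (commits=1)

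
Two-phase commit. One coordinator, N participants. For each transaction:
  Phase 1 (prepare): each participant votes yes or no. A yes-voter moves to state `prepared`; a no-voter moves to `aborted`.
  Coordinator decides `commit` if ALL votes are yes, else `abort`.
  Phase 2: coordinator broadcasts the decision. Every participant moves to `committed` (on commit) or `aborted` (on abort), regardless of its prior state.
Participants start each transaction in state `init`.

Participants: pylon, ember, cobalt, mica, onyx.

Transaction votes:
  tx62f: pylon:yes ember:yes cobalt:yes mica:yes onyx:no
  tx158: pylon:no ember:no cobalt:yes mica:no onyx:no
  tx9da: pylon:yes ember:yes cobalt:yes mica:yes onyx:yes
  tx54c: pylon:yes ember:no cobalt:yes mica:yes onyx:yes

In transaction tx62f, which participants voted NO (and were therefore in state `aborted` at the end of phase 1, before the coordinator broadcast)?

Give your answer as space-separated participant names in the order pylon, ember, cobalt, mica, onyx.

Answer: onyx

Derivation:
Txn tx62f phase 1: pylon yes -> prepared; ember yes -> prepared; cobalt yes -> prepared; mica yes -> prepared; onyx no -> aborted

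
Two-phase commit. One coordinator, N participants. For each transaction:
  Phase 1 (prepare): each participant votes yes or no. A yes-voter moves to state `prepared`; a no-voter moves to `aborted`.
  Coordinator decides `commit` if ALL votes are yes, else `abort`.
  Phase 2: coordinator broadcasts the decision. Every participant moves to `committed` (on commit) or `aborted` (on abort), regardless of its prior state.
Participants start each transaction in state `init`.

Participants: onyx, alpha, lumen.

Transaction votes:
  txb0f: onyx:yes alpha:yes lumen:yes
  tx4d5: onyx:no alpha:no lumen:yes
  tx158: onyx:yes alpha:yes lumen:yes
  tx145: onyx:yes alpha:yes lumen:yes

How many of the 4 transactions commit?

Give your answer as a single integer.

txb0f: all yes -> commit (commits=1)
tx4d5: no from onyx, alpha -> abort (commits=1)
tx158: all yes -> commit (commits=2)
tx145: all yes -> commit (commits=3)

Answer: 3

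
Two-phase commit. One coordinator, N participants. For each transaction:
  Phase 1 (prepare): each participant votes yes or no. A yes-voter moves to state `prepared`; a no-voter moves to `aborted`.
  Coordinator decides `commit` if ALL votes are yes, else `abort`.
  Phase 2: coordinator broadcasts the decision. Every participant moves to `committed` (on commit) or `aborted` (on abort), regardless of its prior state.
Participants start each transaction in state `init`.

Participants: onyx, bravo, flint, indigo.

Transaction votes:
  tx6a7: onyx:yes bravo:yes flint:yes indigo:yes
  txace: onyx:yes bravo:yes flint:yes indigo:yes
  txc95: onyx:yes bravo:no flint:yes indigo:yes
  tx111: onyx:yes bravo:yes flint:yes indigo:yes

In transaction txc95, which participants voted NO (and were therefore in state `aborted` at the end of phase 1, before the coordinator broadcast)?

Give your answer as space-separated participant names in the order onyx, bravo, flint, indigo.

Txn txc95 phase 1: onyx yes -> prepared; bravo no -> aborted; flint yes -> prepared; indigo yes -> prepared

Answer: bravo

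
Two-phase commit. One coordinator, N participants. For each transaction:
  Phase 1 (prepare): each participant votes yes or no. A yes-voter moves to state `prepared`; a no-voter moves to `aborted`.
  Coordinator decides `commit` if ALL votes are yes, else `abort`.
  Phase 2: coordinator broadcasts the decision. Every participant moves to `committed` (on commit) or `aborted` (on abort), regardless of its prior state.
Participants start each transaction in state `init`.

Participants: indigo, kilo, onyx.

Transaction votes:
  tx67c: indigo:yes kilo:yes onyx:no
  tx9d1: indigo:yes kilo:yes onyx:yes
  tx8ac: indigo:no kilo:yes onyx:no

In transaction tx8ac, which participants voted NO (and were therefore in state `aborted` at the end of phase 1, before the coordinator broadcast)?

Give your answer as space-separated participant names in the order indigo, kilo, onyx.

Txn tx8ac phase 1: indigo no -> aborted; kilo yes -> prepared; onyx no -> aborted

Answer: indigo onyx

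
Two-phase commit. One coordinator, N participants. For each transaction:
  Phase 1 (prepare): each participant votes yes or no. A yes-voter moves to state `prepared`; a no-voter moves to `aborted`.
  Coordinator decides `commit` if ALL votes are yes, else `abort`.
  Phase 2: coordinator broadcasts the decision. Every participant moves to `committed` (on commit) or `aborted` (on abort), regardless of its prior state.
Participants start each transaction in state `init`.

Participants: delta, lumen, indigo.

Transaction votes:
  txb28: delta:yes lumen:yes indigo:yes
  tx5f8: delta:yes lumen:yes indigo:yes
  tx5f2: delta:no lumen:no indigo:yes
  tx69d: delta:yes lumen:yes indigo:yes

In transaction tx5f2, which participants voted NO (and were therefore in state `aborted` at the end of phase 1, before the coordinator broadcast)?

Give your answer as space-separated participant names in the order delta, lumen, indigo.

Txn tx5f2 phase 1: delta no -> aborted; lumen no -> aborted; indigo yes -> prepared

Answer: delta lumen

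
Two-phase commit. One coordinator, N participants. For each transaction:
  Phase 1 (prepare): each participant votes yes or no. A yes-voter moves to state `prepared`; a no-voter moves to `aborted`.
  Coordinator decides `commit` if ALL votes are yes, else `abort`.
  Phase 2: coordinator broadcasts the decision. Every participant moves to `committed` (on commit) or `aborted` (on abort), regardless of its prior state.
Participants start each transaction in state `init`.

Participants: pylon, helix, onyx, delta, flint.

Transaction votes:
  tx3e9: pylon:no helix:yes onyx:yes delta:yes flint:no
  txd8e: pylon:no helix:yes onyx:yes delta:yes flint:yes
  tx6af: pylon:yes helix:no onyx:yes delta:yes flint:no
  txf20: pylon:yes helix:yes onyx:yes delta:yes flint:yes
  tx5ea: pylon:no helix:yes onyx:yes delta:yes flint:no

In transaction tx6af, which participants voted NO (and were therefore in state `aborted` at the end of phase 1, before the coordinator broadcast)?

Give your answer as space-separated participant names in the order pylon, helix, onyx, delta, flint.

Answer: helix flint

Derivation:
Txn tx6af phase 1: pylon yes -> prepared; helix no -> aborted; onyx yes -> prepared; delta yes -> prepared; flint no -> aborted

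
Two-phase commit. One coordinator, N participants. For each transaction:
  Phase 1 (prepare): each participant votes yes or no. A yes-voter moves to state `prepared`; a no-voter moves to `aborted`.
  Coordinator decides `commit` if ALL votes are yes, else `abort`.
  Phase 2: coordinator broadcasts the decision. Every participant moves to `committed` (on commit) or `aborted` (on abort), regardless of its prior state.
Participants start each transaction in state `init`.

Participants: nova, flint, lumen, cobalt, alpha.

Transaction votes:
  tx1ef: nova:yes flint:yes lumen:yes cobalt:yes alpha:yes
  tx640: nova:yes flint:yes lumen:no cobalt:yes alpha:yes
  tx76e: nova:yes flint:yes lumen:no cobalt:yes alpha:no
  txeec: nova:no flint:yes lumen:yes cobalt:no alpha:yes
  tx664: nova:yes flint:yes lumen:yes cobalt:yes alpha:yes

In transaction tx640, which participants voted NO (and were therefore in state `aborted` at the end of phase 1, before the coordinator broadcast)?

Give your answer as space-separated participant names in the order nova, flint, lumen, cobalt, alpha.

Txn tx640 phase 1: nova yes -> prepared; flint yes -> prepared; lumen no -> aborted; cobalt yes -> prepared; alpha yes -> prepared

Answer: lumen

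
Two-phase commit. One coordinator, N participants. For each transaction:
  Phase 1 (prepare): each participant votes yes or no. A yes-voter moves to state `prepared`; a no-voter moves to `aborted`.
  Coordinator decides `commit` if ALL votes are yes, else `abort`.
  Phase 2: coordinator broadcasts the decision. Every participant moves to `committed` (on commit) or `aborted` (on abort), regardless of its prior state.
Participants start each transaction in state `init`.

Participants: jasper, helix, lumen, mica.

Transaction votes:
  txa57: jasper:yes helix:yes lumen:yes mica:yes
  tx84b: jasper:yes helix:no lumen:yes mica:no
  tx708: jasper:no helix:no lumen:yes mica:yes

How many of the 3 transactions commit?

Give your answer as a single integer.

txa57: all yes -> commit (commits=1)
tx84b: no from helix, mica -> abort (commits=1)
tx708: no from jasper, helix -> abort (commits=1)

Answer: 1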